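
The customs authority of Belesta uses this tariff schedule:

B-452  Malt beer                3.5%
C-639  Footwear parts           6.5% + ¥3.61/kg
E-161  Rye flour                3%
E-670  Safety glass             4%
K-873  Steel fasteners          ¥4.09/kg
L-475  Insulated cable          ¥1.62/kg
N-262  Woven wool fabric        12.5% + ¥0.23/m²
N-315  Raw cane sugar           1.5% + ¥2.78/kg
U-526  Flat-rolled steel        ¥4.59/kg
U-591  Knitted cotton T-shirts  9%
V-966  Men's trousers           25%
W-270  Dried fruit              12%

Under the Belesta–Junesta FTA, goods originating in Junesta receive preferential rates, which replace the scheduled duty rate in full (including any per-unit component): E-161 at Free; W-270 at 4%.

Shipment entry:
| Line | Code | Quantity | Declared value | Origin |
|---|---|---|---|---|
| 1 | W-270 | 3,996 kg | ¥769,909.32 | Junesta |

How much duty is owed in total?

Line 1 (W-270, Junesta, 3,996 kg, ¥769,909.32):
Base rate for W-270 is 12%.
Origin Junesta qualifies under the Belesta–Junesta agreement and W-270 is covered: preferential rate 4% applies instead.
Duty = ¥769,909.32 × 4% = ¥30,796.37.

¥30,796.37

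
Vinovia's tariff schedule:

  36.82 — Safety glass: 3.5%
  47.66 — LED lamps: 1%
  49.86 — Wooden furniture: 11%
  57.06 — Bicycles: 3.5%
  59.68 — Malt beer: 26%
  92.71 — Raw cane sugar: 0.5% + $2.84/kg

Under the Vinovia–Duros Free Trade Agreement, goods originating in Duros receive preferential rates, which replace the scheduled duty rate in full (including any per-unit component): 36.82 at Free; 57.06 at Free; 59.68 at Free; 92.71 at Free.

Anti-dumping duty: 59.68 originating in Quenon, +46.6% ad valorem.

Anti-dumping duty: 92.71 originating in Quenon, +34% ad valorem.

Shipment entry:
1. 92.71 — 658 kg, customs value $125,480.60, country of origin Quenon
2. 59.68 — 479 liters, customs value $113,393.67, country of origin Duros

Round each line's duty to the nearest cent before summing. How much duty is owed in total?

Line 1 (92.71, Quenon, 658 kg, $125,480.60):
Base rate for 92.71 is 0.5% + $2.84/kg.
92.71 has an FTA preferential rate, but origin Quenon is not Duros; base rate stands.
Additional duty on 92.71 from Quenon: +34%. Applied ad valorem rate: 0.5% + 34% = 34.5%.
Duty = $125,480.60 × 34.5% + 658 × $2.84 = $45,159.53.
Line 2 (59.68, Duros, 479 liters, $113,393.67):
Base rate for 59.68 is 26%.
Origin Duros qualifies under the Vinovia–Duros agreement and 59.68 is covered: preferential rate Free applies instead.
The additional-duty order on 59.68 targets Quenon, not Duros; it does not apply.
Duty = $113,393.67 × 0% = $0.00.
Total = $45,159.53 + $0.00 = $45,159.53.

$45,159.53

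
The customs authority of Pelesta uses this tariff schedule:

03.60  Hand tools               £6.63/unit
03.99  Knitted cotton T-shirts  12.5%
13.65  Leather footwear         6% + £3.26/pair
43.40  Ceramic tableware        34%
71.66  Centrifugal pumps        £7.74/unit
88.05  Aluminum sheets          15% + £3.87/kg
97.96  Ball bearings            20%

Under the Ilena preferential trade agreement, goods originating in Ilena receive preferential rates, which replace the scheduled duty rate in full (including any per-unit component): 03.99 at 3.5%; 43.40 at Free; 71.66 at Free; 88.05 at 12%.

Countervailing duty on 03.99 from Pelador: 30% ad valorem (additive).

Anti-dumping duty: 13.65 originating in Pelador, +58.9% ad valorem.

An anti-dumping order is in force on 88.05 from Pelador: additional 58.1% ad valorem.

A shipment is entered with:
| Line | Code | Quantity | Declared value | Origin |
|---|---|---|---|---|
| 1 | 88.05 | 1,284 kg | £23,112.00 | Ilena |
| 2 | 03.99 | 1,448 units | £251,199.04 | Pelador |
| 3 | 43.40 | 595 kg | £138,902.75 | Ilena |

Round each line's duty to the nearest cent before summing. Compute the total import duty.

Line 1 (88.05, Ilena, 1,284 kg, £23,112.00):
Base rate for 88.05 is 15% + £3.87/kg.
Origin Ilena qualifies under the Pelesta–Ilena agreement and 88.05 is covered: preferential rate 12% applies instead.
The additional-duty order on 88.05 targets Pelador, not Ilena; it does not apply.
Duty = £23,112.00 × 12% = £2,773.44.
Line 2 (03.99, Pelador, 1,448 units, £251,199.04):
Base rate for 03.99 is 12.5%.
03.99 has an FTA preferential rate, but origin Pelador is not Ilena; base rate stands.
Additional duty on 03.99 from Pelador: +30%. Applied ad valorem rate: 12.5% + 30% = 42.5%.
Duty = £251,199.04 × 42.5% = £106,759.59.
Line 3 (43.40, Ilena, 595 kg, £138,902.75):
Base rate for 43.40 is 34%.
Origin Ilena qualifies under the Pelesta–Ilena agreement and 43.40 is covered: preferential rate Free applies instead.
Duty = £138,902.75 × 0% = £0.00.
Total = £2,773.44 + £106,759.59 + £0.00 = £109,533.03.

£109,533.03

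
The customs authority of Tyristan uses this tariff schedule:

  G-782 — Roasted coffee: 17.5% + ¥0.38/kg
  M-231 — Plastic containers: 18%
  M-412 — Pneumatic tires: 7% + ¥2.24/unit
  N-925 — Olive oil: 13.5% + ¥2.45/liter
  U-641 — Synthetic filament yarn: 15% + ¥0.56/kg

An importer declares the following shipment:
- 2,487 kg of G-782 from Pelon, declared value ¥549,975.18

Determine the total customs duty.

Line 1 (G-782, Pelon, 2,487 kg, ¥549,975.18):
Base rate for G-782 is 17.5% + ¥0.38/kg.
Duty = ¥549,975.18 × 17.5% + 2,487 × ¥0.38 = ¥97,190.72.

¥97,190.72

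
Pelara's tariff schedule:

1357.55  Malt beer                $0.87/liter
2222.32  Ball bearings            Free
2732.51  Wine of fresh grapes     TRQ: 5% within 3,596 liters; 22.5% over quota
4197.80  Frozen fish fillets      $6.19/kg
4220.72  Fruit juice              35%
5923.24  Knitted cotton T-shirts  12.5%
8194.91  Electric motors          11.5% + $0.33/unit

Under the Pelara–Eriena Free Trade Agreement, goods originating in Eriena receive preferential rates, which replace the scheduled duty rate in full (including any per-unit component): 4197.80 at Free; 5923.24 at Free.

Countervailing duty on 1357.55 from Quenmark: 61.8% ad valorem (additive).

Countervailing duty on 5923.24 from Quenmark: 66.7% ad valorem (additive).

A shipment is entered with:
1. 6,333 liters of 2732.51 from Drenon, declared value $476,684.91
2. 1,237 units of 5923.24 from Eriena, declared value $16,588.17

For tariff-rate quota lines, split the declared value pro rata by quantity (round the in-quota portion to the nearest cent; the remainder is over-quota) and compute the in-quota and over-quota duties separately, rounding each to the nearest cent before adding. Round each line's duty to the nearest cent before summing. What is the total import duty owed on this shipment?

Line 1 (2732.51, Drenon, 6,333 liters, $476,684.91):
Code 2732.51 is under a tariff-rate quota (threshold 3,596 liters). In-quota: 3,596 liters at 5%; over-quota: 2,737 liters at 22.5%.
Pro-rata value split: in-quota = $476,684.91 × 3,596/6,333 = $270,670.92; over-quota = $476,684.91 − $270,670.92 = $206,013.99.
In-quota duty = $270,670.92 × 5% = $13,533.55. Over-quota duty = $206,013.99 × 22.5% = $46,353.15.
Line duty = $13,533.55 + $46,353.15 = $59,886.70.
Line 2 (5923.24, Eriena, 1,237 units, $16,588.17):
Base rate for 5923.24 is 12.5%.
Origin Eriena qualifies under the Pelara–Eriena agreement and 5923.24 is covered: preferential rate Free applies instead.
The additional-duty order on 5923.24 targets Quenmark, not Eriena; it does not apply.
Duty = $16,588.17 × 0% = $0.00.
Total = $59,886.70 + $0.00 = $59,886.70.

$59,886.70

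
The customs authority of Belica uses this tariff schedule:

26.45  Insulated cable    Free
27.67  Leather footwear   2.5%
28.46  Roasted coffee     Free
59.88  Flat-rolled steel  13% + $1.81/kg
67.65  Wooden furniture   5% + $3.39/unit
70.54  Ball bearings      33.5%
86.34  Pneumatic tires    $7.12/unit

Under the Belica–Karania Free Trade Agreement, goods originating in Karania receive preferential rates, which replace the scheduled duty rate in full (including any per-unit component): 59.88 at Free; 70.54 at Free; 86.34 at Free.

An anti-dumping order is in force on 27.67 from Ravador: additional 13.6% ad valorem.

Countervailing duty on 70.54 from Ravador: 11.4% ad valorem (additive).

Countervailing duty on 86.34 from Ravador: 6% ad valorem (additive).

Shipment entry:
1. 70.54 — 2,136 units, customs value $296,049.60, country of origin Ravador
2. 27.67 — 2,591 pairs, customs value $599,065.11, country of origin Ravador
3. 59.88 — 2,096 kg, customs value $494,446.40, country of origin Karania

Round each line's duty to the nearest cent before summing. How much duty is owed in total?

$229,375.75

Line 1 (70.54, Ravador, 2,136 units, $296,049.60):
Base rate for 70.54 is 33.5%.
70.54 has an FTA preferential rate, but origin Ravador is not Karania; base rate stands.
Additional duty on 70.54 from Ravador: +11.4%. Applied ad valorem rate: 33.5% + 11.4% = 44.9%.
Duty = $296,049.60 × 44.9% = $132,926.27.
Line 2 (27.67, Ravador, 2,591 pairs, $599,065.11):
Base rate for 27.67 is 2.5%.
Additional duty on 27.67 from Ravador: +13.6%. Applied ad valorem rate: 2.5% + 13.6% = 16.1%.
Duty = $599,065.11 × 16.1% = $96,449.48.
Line 3 (59.88, Karania, 2,096 kg, $494,446.40):
Base rate for 59.88 is 13% + $1.81/kg.
Origin Karania qualifies under the Belica–Karania agreement and 59.88 is covered: preferential rate Free applies instead.
Duty = $494,446.40 × 0% = $0.00.
Total = $132,926.27 + $96,449.48 + $0.00 = $229,375.75.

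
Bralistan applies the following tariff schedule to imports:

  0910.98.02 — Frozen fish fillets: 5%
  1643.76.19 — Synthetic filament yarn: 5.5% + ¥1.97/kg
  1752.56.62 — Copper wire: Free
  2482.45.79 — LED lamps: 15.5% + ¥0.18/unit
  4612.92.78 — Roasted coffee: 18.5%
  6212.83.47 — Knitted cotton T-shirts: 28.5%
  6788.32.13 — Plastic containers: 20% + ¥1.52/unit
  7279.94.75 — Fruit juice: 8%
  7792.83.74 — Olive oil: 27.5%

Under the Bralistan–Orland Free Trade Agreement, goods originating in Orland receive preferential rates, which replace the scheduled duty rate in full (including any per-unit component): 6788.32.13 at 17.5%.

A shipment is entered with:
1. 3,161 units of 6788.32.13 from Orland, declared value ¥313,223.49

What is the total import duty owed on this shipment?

¥54,814.11

Line 1 (6788.32.13, Orland, 3,161 units, ¥313,223.49):
Base rate for 6788.32.13 is 20% + ¥1.52/unit.
Origin Orland qualifies under the Bralistan–Orland agreement and 6788.32.13 is covered: preferential rate 17.5% applies instead.
Duty = ¥313,223.49 × 17.5% = ¥54,814.11.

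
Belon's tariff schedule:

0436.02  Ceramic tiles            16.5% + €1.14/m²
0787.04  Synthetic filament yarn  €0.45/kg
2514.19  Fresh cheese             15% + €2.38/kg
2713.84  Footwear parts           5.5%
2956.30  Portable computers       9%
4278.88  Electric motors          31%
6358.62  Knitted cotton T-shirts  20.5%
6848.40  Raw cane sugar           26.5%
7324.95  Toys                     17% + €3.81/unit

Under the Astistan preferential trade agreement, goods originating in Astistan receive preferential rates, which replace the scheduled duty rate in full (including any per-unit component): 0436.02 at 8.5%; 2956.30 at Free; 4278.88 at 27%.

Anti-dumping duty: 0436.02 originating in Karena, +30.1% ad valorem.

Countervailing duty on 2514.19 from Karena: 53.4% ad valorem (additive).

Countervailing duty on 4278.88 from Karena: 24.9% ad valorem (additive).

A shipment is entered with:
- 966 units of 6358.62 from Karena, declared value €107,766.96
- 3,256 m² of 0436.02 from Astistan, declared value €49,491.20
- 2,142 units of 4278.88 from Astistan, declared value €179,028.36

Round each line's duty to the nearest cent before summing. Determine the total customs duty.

€74,636.64

Line 1 (6358.62, Karena, 966 units, €107,766.96):
Base rate for 6358.62 is 20.5%.
Duty = €107,766.96 × 20.5% = €22,092.23.
Line 2 (0436.02, Astistan, 3,256 m², €49,491.20):
Base rate for 0436.02 is 16.5% + €1.14/m².
Origin Astistan qualifies under the Belon–Astistan agreement and 0436.02 is covered: preferential rate 8.5% applies instead.
The additional-duty order on 0436.02 targets Karena, not Astistan; it does not apply.
Duty = €49,491.20 × 8.5% = €4,206.75.
Line 3 (4278.88, Astistan, 2,142 units, €179,028.36):
Base rate for 4278.88 is 31%.
Origin Astistan qualifies under the Belon–Astistan agreement and 4278.88 is covered: preferential rate 27% applies instead.
The additional-duty order on 4278.88 targets Karena, not Astistan; it does not apply.
Duty = €179,028.36 × 27% = €48,337.66.
Total = €22,092.23 + €4,206.75 + €48,337.66 = €74,636.64.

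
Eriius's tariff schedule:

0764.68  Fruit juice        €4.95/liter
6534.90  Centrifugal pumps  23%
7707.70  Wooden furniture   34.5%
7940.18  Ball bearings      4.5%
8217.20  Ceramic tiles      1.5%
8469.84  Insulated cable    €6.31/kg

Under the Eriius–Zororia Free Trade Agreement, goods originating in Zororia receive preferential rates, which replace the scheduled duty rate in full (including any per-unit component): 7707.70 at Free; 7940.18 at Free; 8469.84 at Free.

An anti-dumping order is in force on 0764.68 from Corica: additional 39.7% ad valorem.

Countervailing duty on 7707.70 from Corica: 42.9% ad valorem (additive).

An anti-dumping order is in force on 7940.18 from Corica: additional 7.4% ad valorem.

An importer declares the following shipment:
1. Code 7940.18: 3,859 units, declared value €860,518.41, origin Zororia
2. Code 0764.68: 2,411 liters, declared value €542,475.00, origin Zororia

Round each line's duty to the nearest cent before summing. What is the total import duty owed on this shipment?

€11,934.45

Line 1 (7940.18, Zororia, 3,859 units, €860,518.41):
Base rate for 7940.18 is 4.5%.
Origin Zororia qualifies under the Eriius–Zororia agreement and 7940.18 is covered: preferential rate Free applies instead.
The additional-duty order on 7940.18 targets Corica, not Zororia; it does not apply.
Duty = €860,518.41 × 0% = €0.00.
Line 2 (0764.68, Zororia, 2,411 liters, €542,475.00):
Base rate for 0764.68 is €4.95/liter.
Origin Zororia is the FTA partner but 0764.68 is not on the preference list; base rate stands.
The additional-duty order on 0764.68 targets Corica, not Zororia; it does not apply.
Duty = 2,411 × €4.95 = €11,934.45.
Total = €0.00 + €11,934.45 = €11,934.45.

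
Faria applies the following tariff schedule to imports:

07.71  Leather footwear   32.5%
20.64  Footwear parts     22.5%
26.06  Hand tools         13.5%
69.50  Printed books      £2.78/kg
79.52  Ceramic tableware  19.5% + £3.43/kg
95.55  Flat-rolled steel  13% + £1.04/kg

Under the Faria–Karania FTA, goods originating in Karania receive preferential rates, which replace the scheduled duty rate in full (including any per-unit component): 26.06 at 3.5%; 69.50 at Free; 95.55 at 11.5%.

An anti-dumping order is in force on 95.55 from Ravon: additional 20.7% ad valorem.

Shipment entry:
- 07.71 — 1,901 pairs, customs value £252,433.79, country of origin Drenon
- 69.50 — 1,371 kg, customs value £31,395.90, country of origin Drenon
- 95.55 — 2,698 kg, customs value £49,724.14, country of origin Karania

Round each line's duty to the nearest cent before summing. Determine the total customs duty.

£91,570.64

Line 1 (07.71, Drenon, 1,901 pairs, £252,433.79):
Base rate for 07.71 is 32.5%.
Duty = £252,433.79 × 32.5% = £82,040.98.
Line 2 (69.50, Drenon, 1,371 kg, £31,395.90):
Base rate for 69.50 is £2.78/kg.
69.50 has an FTA preferential rate, but origin Drenon is not Karania; base rate stands.
Duty = 1,371 × £2.78 = £3,811.38.
Line 3 (95.55, Karania, 2,698 kg, £49,724.14):
Base rate for 95.55 is 13% + £1.04/kg.
Origin Karania qualifies under the Faria–Karania agreement and 95.55 is covered: preferential rate 11.5% applies instead.
The additional-duty order on 95.55 targets Ravon, not Karania; it does not apply.
Duty = £49,724.14 × 11.5% = £5,718.28.
Total = £82,040.98 + £3,811.38 + £5,718.28 = £91,570.64.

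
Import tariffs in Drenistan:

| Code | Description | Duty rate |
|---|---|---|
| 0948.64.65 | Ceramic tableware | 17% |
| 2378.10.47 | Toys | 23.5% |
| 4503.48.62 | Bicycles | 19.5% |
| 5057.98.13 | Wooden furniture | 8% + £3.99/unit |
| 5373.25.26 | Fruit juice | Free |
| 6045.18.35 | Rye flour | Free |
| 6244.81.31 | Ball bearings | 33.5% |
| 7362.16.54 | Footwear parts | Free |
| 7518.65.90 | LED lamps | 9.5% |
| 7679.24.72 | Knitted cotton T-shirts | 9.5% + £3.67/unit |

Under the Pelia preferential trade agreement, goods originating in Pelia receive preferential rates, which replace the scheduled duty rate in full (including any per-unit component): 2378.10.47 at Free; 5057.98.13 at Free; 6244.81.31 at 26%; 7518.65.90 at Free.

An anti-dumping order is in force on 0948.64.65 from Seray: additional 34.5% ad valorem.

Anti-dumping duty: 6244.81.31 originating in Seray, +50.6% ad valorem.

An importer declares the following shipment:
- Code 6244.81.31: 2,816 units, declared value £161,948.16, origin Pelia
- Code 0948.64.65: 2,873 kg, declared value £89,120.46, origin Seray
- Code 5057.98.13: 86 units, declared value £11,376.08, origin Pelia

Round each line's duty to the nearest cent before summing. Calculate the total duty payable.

£88,003.56

Line 1 (6244.81.31, Pelia, 2,816 units, £161,948.16):
Base rate for 6244.81.31 is 33.5%.
Origin Pelia qualifies under the Drenistan–Pelia agreement and 6244.81.31 is covered: preferential rate 26% applies instead.
The additional-duty order on 6244.81.31 targets Seray, not Pelia; it does not apply.
Duty = £161,948.16 × 26% = £42,106.52.
Line 2 (0948.64.65, Seray, 2,873 kg, £89,120.46):
Base rate for 0948.64.65 is 17%.
Additional duty on 0948.64.65 from Seray: +34.5%. Applied ad valorem rate: 17% + 34.5% = 51.5%.
Duty = £89,120.46 × 51.5% = £45,897.04.
Line 3 (5057.98.13, Pelia, 86 units, £11,376.08):
Base rate for 5057.98.13 is 8% + £3.99/unit.
Origin Pelia qualifies under the Drenistan–Pelia agreement and 5057.98.13 is covered: preferential rate Free applies instead.
Duty = £11,376.08 × 0% = £0.00.
Total = £42,106.52 + £45,897.04 + £0.00 = £88,003.56.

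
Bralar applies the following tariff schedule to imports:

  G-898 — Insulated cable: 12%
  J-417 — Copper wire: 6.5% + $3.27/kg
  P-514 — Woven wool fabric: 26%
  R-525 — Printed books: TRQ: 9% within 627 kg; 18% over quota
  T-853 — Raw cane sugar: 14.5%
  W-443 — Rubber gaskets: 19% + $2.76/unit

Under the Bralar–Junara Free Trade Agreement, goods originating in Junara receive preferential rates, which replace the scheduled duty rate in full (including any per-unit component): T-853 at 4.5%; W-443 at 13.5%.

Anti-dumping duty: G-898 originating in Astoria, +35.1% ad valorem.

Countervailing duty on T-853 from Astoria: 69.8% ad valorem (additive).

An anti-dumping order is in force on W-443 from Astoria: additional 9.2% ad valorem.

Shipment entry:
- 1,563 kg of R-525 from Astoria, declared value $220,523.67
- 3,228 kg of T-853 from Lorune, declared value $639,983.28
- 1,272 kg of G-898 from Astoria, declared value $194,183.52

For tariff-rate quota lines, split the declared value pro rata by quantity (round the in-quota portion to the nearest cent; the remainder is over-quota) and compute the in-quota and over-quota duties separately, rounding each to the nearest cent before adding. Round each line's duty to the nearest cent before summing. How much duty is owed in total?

Line 1 (R-525, Astoria, 1,563 kg, $220,523.67):
Code R-525 is under a tariff-rate quota (threshold 627 kg). In-quota: 627 kg at 9%; over-quota: 936 kg at 18%.
Pro-rata value split: in-quota = $220,523.67 × 627/1,563 = $88,463.43; over-quota = $220,523.67 − $88,463.43 = $132,060.24.
In-quota duty = $88,463.43 × 9% = $7,961.71. Over-quota duty = $132,060.24 × 18% = $23,770.84.
Line duty = $7,961.71 + $23,770.84 = $31,732.55.
Line 2 (T-853, Lorune, 3,228 kg, $639,983.28):
Base rate for T-853 is 14.5%.
T-853 has an FTA preferential rate, but origin Lorune is not Junara; base rate stands.
The additional-duty order on T-853 targets Astoria, not Lorune; it does not apply.
Duty = $639,983.28 × 14.5% = $92,797.58.
Line 3 (G-898, Astoria, 1,272 kg, $194,183.52):
Base rate for G-898 is 12%.
Additional duty on G-898 from Astoria: +35.1%. Applied ad valorem rate: 12% + 35.1% = 47.1%.
Duty = $194,183.52 × 47.1% = $91,460.44.
Total = $31,732.55 + $92,797.58 + $91,460.44 = $215,990.57.

$215,990.57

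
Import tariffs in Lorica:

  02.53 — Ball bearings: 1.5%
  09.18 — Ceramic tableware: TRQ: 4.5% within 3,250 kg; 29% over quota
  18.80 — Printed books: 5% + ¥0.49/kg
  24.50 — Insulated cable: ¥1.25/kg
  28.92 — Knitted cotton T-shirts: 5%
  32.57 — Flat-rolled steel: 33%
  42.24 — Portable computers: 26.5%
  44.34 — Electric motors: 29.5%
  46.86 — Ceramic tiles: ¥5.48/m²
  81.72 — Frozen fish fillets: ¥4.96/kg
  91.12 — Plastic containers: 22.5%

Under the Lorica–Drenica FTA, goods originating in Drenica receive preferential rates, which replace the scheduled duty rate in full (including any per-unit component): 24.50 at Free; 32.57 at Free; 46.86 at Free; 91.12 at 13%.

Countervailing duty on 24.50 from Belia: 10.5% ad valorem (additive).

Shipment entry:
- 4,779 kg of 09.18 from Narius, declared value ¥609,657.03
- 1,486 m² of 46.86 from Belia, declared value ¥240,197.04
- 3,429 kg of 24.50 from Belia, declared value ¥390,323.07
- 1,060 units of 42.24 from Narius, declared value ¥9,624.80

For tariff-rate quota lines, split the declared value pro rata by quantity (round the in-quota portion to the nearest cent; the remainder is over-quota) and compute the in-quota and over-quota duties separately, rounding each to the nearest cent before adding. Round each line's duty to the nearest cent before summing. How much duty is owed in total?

¥131,186.94

Line 1 (09.18, Narius, 4,779 kg, ¥609,657.03):
Code 09.18 is under a tariff-rate quota (threshold 3,250 kg). In-quota: 3,250 kg at 4.5%; over-quota: 1,529 kg at 29%.
Pro-rata value split: in-quota = ¥609,657.03 × 3,250/4,779 = ¥414,602.50; over-quota = ¥609,657.03 − ¥414,602.50 = ¥195,054.53.
In-quota duty = ¥414,602.50 × 4.5% = ¥18,657.11. Over-quota duty = ¥195,054.53 × 29% = ¥56,565.81.
Line duty = ¥18,657.11 + ¥56,565.81 = ¥75,222.92.
Line 2 (46.86, Belia, 1,486 m², ¥240,197.04):
Base rate for 46.86 is ¥5.48/m².
46.86 has an FTA preferential rate, but origin Belia is not Drenica; base rate stands.
Duty = 1,486 × ¥5.48 = ¥8,143.28.
Line 3 (24.50, Belia, 3,429 kg, ¥390,323.07):
Base rate for 24.50 is ¥1.25/kg.
24.50 has an FTA preferential rate, but origin Belia is not Drenica; base rate stands.
Additional duty on 24.50 from Belia: +10.5% ad valorem. Applied ad valorem rate = 10.5%.
Duty = ¥390,323.07 × 10.5% + 3,429 × ¥1.25 = ¥45,270.17.
Line 4 (42.24, Narius, 1,060 units, ¥9,624.80):
Base rate for 42.24 is 26.5%.
Duty = ¥9,624.80 × 26.5% = ¥2,550.57.
Total = ¥75,222.92 + ¥8,143.28 + ¥45,270.17 + ¥2,550.57 = ¥131,186.94.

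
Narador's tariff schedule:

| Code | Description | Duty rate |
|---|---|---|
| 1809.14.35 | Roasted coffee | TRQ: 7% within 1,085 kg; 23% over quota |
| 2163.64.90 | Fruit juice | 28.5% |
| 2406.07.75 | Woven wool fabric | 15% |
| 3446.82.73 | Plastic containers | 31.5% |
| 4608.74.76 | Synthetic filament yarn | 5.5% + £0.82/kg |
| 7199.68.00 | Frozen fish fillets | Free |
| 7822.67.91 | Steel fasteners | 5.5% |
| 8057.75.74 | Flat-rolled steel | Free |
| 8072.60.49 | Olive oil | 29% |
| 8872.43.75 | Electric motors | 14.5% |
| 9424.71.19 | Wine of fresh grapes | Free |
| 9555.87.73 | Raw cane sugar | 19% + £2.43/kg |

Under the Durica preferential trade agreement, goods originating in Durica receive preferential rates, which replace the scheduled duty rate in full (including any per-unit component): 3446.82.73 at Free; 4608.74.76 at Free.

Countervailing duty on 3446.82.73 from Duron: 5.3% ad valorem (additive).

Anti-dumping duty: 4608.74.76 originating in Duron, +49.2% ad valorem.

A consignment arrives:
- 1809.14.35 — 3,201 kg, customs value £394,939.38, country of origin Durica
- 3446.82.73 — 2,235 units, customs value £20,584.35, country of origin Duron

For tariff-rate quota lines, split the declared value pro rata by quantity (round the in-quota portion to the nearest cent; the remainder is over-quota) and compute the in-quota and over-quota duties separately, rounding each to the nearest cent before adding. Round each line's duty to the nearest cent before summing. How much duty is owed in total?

£76,992.33

Line 1 (1809.14.35, Durica, 3,201 kg, £394,939.38):
Code 1809.14.35 is under a tariff-rate quota (threshold 1,085 kg). In-quota: 1,085 kg at 7%; over-quota: 2,116 kg at 23%.
Pro-rata value split: in-quota = £394,939.38 × 1,085/3,201 = £133,867.30; over-quota = £394,939.38 − £133,867.30 = £261,072.08.
In-quota duty = £133,867.30 × 7% = £9,370.71. Over-quota duty = £261,072.08 × 23% = £60,046.58.
Line duty = £9,370.71 + £60,046.58 = £69,417.29.
Line 2 (3446.82.73, Duron, 2,235 units, £20,584.35):
Base rate for 3446.82.73 is 31.5%.
3446.82.73 has an FTA preferential rate, but origin Duron is not Durica; base rate stands.
Additional duty on 3446.82.73 from Duron: +5.3%. Applied ad valorem rate: 31.5% + 5.3% = 36.8%.
Duty = £20,584.35 × 36.8% = £7,575.04.
Total = £69,417.29 + £7,575.04 = £76,992.33.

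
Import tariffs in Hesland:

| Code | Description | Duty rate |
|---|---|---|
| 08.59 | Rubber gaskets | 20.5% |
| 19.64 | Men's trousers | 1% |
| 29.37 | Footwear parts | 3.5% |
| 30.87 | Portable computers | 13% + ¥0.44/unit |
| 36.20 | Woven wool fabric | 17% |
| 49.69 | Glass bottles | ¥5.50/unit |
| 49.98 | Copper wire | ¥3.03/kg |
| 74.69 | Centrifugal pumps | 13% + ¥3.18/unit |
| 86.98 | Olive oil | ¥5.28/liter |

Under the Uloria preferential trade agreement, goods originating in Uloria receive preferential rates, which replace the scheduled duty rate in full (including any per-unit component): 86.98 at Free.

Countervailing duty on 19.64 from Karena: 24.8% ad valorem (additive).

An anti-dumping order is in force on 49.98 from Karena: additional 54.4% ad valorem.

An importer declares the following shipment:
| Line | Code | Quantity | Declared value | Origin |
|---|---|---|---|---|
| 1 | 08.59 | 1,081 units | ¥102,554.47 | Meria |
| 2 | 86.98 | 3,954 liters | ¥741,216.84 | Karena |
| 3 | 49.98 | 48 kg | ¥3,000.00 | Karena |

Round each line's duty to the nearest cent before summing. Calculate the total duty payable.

¥43,678.23

Line 1 (08.59, Meria, 1,081 units, ¥102,554.47):
Base rate for 08.59 is 20.5%.
Duty = ¥102,554.47 × 20.5% = ¥21,023.67.
Line 2 (86.98, Karena, 3,954 liters, ¥741,216.84):
Base rate for 86.98 is ¥5.28/liter.
86.98 has an FTA preferential rate, but origin Karena is not Uloria; base rate stands.
Duty = 3,954 × ¥5.28 = ¥20,877.12.
Line 3 (49.98, Karena, 48 kg, ¥3,000.00):
Base rate for 49.98 is ¥3.03/kg.
Additional duty on 49.98 from Karena: +54.4% ad valorem. Applied ad valorem rate = 54.4%.
Duty = ¥3,000.00 × 54.4% + 48 × ¥3.03 = ¥1,777.44.
Total = ¥21,023.67 + ¥20,877.12 + ¥1,777.44 = ¥43,678.23.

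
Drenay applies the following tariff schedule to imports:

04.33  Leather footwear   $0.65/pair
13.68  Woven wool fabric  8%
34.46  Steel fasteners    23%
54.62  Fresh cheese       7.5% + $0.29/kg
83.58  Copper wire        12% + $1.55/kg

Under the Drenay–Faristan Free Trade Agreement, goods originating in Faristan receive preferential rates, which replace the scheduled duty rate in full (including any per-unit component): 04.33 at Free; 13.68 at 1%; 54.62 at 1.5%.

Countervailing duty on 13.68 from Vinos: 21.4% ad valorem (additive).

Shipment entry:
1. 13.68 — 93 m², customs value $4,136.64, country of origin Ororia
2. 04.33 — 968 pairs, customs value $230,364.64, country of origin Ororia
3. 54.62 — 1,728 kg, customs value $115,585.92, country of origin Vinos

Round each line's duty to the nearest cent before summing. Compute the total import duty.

$10,130.19

Line 1 (13.68, Ororia, 93 m², $4,136.64):
Base rate for 13.68 is 8%.
13.68 has an FTA preferential rate, but origin Ororia is not Faristan; base rate stands.
The additional-duty order on 13.68 targets Vinos, not Ororia; it does not apply.
Duty = $4,136.64 × 8% = $330.93.
Line 2 (04.33, Ororia, 968 pairs, $230,364.64):
Base rate for 04.33 is $0.65/pair.
04.33 has an FTA preferential rate, but origin Ororia is not Faristan; base rate stands.
Duty = 968 × $0.65 = $629.20.
Line 3 (54.62, Vinos, 1,728 kg, $115,585.92):
Base rate for 54.62 is 7.5% + $0.29/kg.
54.62 has an FTA preferential rate, but origin Vinos is not Faristan; base rate stands.
Duty = $115,585.92 × 7.5% + 1,728 × $0.29 = $9,170.06.
Total = $330.93 + $629.20 + $9,170.06 = $10,130.19.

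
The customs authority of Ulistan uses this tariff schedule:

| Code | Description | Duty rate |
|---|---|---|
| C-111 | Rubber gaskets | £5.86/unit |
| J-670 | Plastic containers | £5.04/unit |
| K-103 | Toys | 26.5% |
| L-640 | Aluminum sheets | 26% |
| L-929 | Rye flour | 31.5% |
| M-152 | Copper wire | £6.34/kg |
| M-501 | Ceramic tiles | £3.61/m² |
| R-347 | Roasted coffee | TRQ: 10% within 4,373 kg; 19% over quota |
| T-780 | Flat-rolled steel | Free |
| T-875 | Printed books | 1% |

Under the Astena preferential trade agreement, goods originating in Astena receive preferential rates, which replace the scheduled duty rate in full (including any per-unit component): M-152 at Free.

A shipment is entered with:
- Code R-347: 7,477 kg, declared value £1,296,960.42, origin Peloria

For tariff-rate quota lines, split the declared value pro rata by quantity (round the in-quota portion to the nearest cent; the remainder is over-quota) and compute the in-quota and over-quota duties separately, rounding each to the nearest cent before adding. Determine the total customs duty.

£178,153.83

Line 1 (R-347, Peloria, 7,477 kg, £1,296,960.42):
Code R-347 is under a tariff-rate quota (threshold 4,373 kg). In-quota: 4,373 kg at 10%; over-quota: 3,104 kg at 19%.
Pro-rata value split: in-quota = £1,296,960.42 × 4,373/7,477 = £758,540.58; over-quota = £1,296,960.42 − £758,540.58 = £538,419.84.
In-quota duty = £758,540.58 × 10% = £75,854.06. Over-quota duty = £538,419.84 × 19% = £102,299.77.
Line duty = £75,854.06 + £102,299.77 = £178,153.83.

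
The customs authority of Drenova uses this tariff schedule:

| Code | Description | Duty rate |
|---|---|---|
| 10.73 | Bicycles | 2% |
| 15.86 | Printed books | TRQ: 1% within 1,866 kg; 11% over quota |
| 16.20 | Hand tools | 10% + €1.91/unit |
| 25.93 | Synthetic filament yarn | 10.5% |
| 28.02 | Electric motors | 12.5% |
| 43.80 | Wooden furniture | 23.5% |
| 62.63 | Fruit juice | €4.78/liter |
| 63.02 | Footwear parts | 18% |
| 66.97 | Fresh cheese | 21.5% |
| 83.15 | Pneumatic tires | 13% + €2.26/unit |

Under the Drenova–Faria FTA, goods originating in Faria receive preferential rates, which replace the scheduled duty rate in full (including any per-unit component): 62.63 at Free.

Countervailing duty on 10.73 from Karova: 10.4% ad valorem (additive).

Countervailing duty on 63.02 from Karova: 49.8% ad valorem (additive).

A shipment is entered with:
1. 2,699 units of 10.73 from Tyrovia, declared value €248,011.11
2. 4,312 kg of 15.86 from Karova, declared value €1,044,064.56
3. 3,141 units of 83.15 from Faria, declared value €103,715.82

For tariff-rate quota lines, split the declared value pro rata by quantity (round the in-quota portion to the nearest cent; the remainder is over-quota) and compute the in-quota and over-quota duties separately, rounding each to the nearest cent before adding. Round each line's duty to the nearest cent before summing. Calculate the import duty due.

€95,207.59

Line 1 (10.73, Tyrovia, 2,699 units, €248,011.11):
Base rate for 10.73 is 2%.
The additional-duty order on 10.73 targets Karova, not Tyrovia; it does not apply.
Duty = €248,011.11 × 2% = €4,960.22.
Line 2 (15.86, Karova, 4,312 kg, €1,044,064.56):
Code 15.86 is under a tariff-rate quota (threshold 1,866 kg). In-quota: 1,866 kg at 1%; over-quota: 2,446 kg at 11%.
Pro-rata value split: in-quota = €1,044,064.56 × 1,866/4,312 = €451,814.58; over-quota = €1,044,064.56 − €451,814.58 = €592,249.98.
In-quota duty = €451,814.58 × 1% = €4,518.15. Over-quota duty = €592,249.98 × 11% = €65,147.50.
Line duty = €4,518.15 + €65,147.50 = €69,665.65.
Line 3 (83.15, Faria, 3,141 units, €103,715.82):
Base rate for 83.15 is 13% + €2.26/unit.
Origin Faria is the FTA partner but 83.15 is not on the preference list; base rate stands.
Duty = €103,715.82 × 13% + 3,141 × €2.26 = €20,581.72.
Total = €4,960.22 + €69,665.65 + €20,581.72 = €95,207.59.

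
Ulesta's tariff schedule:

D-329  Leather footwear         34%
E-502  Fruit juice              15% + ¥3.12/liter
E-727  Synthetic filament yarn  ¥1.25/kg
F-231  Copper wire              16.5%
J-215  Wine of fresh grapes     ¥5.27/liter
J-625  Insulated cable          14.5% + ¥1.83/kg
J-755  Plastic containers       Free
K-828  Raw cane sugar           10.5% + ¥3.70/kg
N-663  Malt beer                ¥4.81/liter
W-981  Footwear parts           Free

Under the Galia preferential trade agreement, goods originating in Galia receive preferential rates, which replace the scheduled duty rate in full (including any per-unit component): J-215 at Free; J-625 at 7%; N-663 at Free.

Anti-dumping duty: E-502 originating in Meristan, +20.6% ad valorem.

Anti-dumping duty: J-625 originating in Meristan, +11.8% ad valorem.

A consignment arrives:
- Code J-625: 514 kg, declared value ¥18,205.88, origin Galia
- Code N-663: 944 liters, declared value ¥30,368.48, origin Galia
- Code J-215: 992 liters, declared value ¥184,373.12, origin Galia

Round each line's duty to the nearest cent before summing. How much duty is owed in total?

¥1,274.41

Line 1 (J-625, Galia, 514 kg, ¥18,205.88):
Base rate for J-625 is 14.5% + ¥1.83/kg.
Origin Galia qualifies under the Ulesta–Galia agreement and J-625 is covered: preferential rate 7% applies instead.
The additional-duty order on J-625 targets Meristan, not Galia; it does not apply.
Duty = ¥18,205.88 × 7% = ¥1,274.41.
Line 2 (N-663, Galia, 944 liters, ¥30,368.48):
Base rate for N-663 is ¥4.81/liter.
Origin Galia qualifies under the Ulesta–Galia agreement and N-663 is covered: preferential rate Free applies instead.
Duty = ¥30,368.48 × 0% = ¥0.00.
Line 3 (J-215, Galia, 992 liters, ¥184,373.12):
Base rate for J-215 is ¥5.27/liter.
Origin Galia qualifies under the Ulesta–Galia agreement and J-215 is covered: preferential rate Free applies instead.
Duty = ¥184,373.12 × 0% = ¥0.00.
Total = ¥1,274.41 + ¥0.00 + ¥0.00 = ¥1,274.41.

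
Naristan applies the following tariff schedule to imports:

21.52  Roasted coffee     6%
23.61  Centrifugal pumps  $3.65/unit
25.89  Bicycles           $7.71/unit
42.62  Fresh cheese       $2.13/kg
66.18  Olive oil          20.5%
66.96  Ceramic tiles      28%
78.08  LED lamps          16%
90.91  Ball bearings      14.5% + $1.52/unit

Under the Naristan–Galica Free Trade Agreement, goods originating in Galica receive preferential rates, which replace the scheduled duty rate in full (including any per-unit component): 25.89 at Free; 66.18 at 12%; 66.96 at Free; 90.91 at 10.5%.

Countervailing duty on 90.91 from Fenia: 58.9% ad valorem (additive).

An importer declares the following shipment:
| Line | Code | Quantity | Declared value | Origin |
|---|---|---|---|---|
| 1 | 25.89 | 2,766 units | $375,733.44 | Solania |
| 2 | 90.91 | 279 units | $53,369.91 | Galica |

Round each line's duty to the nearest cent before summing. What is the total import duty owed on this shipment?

Line 1 (25.89, Solania, 2,766 units, $375,733.44):
Base rate for 25.89 is $7.71/unit.
25.89 has an FTA preferential rate, but origin Solania is not Galica; base rate stands.
Duty = 2,766 × $7.71 = $21,325.86.
Line 2 (90.91, Galica, 279 units, $53,369.91):
Base rate for 90.91 is 14.5% + $1.52/unit.
Origin Galica qualifies under the Naristan–Galica agreement and 90.91 is covered: preferential rate 10.5% applies instead.
The additional-duty order on 90.91 targets Fenia, not Galica; it does not apply.
Duty = $53,369.91 × 10.5% = $5,603.84.
Total = $21,325.86 + $5,603.84 = $26,929.70.

$26,929.70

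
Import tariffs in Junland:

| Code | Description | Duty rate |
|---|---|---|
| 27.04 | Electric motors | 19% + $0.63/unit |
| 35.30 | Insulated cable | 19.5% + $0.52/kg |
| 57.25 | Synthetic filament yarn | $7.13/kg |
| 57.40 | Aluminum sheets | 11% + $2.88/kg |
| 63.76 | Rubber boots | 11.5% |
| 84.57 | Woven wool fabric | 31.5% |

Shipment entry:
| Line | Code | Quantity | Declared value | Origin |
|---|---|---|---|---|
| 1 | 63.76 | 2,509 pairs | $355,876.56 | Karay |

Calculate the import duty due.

Line 1 (63.76, Karay, 2,509 pairs, $355,876.56):
Base rate for 63.76 is 11.5%.
Duty = $355,876.56 × 11.5% = $40,925.80.

$40,925.80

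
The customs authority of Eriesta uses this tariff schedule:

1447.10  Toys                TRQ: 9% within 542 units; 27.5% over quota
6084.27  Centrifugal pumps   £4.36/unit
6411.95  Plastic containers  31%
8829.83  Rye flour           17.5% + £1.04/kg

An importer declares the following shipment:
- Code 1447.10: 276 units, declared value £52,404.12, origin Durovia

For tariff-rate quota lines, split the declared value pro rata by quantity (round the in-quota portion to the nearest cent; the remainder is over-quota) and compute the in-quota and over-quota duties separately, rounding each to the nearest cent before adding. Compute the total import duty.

Line 1 (1447.10, Durovia, 276 units, £52,404.12):
Code 1447.10 is under a tariff-rate quota (threshold 542 units). Quantity 276 units is within the quota, so the in-quota rate 9% applies to the full value.
Duty = £52,404.12 × 9% = £4,716.37.

£4,716.37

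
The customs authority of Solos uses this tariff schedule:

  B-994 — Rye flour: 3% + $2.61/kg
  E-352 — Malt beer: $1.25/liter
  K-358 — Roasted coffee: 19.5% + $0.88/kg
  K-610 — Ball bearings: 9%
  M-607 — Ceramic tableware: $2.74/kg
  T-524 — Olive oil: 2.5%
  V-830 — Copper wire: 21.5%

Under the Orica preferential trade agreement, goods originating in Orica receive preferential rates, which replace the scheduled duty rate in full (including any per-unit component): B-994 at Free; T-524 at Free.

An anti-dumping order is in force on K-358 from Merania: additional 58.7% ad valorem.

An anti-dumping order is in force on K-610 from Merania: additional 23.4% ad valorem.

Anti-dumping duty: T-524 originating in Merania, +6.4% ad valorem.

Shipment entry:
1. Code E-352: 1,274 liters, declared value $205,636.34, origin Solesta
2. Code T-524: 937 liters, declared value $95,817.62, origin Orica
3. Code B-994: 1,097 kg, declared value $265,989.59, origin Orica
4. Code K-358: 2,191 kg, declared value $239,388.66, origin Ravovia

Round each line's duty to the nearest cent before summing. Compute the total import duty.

$50,201.37

Line 1 (E-352, Solesta, 1,274 liters, $205,636.34):
Base rate for E-352 is $1.25/liter.
Duty = 1,274 × $1.25 = $1,592.50.
Line 2 (T-524, Orica, 937 liters, $95,817.62):
Base rate for T-524 is 2.5%.
Origin Orica qualifies under the Solos–Orica agreement and T-524 is covered: preferential rate Free applies instead.
The additional-duty order on T-524 targets Merania, not Orica; it does not apply.
Duty = $95,817.62 × 0% = $0.00.
Line 3 (B-994, Orica, 1,097 kg, $265,989.59):
Base rate for B-994 is 3% + $2.61/kg.
Origin Orica qualifies under the Solos–Orica agreement and B-994 is covered: preferential rate Free applies instead.
Duty = $265,989.59 × 0% = $0.00.
Line 4 (K-358, Ravovia, 2,191 kg, $239,388.66):
Base rate for K-358 is 19.5% + $0.88/kg.
The additional-duty order on K-358 targets Merania, not Ravovia; it does not apply.
Duty = $239,388.66 × 19.5% + 2,191 × $0.88 = $48,608.87.
Total = $1,592.50 + $0.00 + $0.00 + $48,608.87 = $50,201.37.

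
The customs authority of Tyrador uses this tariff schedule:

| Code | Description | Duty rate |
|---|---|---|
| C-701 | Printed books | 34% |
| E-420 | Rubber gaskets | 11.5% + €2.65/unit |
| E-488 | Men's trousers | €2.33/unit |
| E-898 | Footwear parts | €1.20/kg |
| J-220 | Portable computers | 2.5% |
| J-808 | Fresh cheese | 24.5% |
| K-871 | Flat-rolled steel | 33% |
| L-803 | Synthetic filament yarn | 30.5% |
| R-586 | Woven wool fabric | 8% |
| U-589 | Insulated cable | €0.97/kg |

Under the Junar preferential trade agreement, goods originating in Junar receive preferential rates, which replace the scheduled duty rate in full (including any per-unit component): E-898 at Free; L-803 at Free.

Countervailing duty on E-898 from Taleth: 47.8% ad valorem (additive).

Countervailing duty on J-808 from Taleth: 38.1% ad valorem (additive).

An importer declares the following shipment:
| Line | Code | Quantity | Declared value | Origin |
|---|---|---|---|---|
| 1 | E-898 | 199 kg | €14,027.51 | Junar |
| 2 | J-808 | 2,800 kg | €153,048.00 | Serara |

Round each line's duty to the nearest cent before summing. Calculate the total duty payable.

Line 1 (E-898, Junar, 199 kg, €14,027.51):
Base rate for E-898 is €1.20/kg.
Origin Junar qualifies under the Tyrador–Junar agreement and E-898 is covered: preferential rate Free applies instead.
The additional-duty order on E-898 targets Taleth, not Junar; it does not apply.
Duty = €14,027.51 × 0% = €0.00.
Line 2 (J-808, Serara, 2,800 kg, €153,048.00):
Base rate for J-808 is 24.5%.
The additional-duty order on J-808 targets Taleth, not Serara; it does not apply.
Duty = €153,048.00 × 24.5% = €37,496.76.
Total = €0.00 + €37,496.76 = €37,496.76.

€37,496.76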